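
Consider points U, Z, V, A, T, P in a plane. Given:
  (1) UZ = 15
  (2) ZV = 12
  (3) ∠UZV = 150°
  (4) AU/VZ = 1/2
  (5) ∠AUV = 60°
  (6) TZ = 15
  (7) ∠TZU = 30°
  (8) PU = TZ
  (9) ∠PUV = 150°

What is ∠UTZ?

Step 1: By the law of cosines on triangle TZU: TU² = 15² + 15² − 2·15·15·cos(30°) = 60.29, so TU ≈ 7.76.
Step 2: By the inverse law of cosines on triangle UTZ: cos(∠UTZ) = (7.76² + 15² − 15²) / (2·7.76·15) = 60.29/232.94 = 0.2588, so ∠UTZ = 75°.

Therefore, the measure of angle ∠UTZ = 75°.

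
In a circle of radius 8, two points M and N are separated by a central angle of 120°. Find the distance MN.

Drop a perpendicular from the center to the chord, bisecting both the chord and the central angle.
Each half-chord = r sin(θ/2) = 8 sin(60°).
The full chord = 2 × 8 × sin(60°) = 8*sqrt(3).

8*sqrt(3)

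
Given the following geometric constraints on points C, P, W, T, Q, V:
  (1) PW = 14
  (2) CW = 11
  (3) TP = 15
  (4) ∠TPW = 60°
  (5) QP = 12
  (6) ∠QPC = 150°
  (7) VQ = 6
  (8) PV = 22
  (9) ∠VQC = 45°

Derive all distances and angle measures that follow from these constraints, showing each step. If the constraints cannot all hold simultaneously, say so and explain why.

These constraints are not satisfiable: by the triangle inequality in triangle QPV, (5) QP = 12 and (7) VQ = 6 force PV ≤ 12 + 6 = 18, but (8) says PV = 22. No planar figure meets all of them, so nothing further can be derived.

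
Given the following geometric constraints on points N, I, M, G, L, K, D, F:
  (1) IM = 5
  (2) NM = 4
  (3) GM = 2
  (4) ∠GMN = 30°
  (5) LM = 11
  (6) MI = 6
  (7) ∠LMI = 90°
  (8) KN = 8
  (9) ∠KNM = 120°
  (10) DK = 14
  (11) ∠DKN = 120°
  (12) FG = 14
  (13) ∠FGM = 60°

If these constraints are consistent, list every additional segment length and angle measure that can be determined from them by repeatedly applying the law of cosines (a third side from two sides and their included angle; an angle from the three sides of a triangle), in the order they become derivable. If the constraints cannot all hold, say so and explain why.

These constraints are not satisfiable: (1) IM = 5 and (6) MI = 6 assign two different lengths to the same segment. No planar figure meets all of them, so nothing further can be derived.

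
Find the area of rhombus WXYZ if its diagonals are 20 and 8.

The diagonals of a rhombus divide it into four right triangles.
Each triangle has legs 20/ 2 = 10 and 8/2 = 4, so each has area (1/2)*10*4 = 20.
Four such triangles give total area = (d1 * d2) / 2 = 80.

80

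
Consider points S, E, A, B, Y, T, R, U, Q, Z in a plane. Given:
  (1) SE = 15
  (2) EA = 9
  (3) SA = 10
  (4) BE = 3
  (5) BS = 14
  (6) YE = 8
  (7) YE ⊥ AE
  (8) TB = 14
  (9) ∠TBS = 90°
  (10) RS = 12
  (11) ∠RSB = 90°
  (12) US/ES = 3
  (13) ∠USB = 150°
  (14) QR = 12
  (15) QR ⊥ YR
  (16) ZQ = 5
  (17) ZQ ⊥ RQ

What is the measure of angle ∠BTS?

Step 1: By the law of cosines on triangle TBS: TS² = 14² + 14² − 2·14·14·cos(90°) = 392, so TS = 14·√2.
Step 2: By the inverse law of cosines on triangle BTS: cos(∠BTS) = (14² + (14·√2)² − 14²) / (2·14·14·√2) = 392/554.37 = 0.7071, so ∠BTS = 45°.

Therefore, the measure of angle ∠BTS = 45°.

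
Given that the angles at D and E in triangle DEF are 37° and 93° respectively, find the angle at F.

Let angle F = x. Then 37 + 93 + x = 180.
x = 180 - 130 = 50 degrees.

50 degrees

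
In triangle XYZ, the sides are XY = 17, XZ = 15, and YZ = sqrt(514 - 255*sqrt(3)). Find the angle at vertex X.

By the inverse law of cosines: cos(X) = (XY² + XZ² - YZ²) / (2 × XY × XZ)
cos(X) = (17² + 15² - (sqrt(514 - 255*sqrt(3)))²) / (2 × 17 × 15)
cos(X) = (289 + 225 - (514 - 255*sqrt(3))) / 510
cos(X) = sqrt(3)/2
X = arccos(sqrt(3)/2) = 30°

30°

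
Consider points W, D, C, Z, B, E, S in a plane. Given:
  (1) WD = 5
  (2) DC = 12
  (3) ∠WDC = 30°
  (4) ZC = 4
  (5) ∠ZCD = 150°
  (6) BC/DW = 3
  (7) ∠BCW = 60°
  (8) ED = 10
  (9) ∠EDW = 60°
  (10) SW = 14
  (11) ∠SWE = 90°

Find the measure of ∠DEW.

Step 1: By the law of cosines on triangle EDW: EW² = 10² + 5² − 2·10·5·cos(60°) = 75, so EW = 5·√3.
Step 2: By the inverse law of cosines on triangle DEW: cos(∠DEW) = (10² + (5·√3)² − 5²) / (2·10·5·√3) = 150/173.21 = 0.866, so ∠DEW = 30°.

Therefore, the measure of angle ∠DEW = 30°.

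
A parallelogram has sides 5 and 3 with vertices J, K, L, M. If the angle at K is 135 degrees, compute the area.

Area = 5 * 3 * sin(135°) = 15 * sqrt(2)/2 = 15*sqrt(2)/2

15*sqrt(2)/2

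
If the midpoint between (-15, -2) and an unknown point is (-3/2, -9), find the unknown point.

Using the midpoint formula: M = ((x1 + x2)/2, (y1 + y2)/2)
We know M = (-3/2, -9) and C = (-15, -2)
For x: -3/2 = (-15 + x2)/2, so x2 = 2*-3/2 - -15 = 12
For y: -9 = (-2 + y2)/2, so y2 = 2*-9 - -2 = -16
A = (12, -16)

(12, -16)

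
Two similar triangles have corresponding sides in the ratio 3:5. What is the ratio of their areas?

Area ratio = (side ratio)^2 = (3/5)^2 = 9:25.

9:25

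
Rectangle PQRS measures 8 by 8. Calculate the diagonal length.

A rectangle's diagonal splits it into two right triangles, with the diagonal as the hypotenuse.
By the Pythagorean theorem, d^2 = 8^2 + 8^2 = 128.
Therefore d = sqrt(128) = 8*sqrt(2).

8*sqrt(2)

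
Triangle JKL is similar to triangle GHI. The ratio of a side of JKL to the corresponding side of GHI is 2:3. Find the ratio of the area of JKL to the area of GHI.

Area scales with the square of linear dimensions. If every length is multiplied by 2/3, then the area is multiplied by (2/3)^2 = 4/9.
The area ratio is 4:9.

4:9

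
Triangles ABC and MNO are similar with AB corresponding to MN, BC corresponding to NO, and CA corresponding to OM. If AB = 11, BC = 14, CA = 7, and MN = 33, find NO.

Similar triangles have proportional sides. Setting up the proportion:
MN / AB = NO / BC
33 / 11 = NO / 14
NO = 14 * 33 / 11 = 42.

42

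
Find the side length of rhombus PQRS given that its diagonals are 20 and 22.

The diagonals of a rhombus bisect each other at right angles.
Half-diagonals: 20/2 = 10 and 22/2 = 11
side = sqrt(10^2 + 11^2)
side = sqrt(100 + 121)
side = sqrt(221)

sqrt(221)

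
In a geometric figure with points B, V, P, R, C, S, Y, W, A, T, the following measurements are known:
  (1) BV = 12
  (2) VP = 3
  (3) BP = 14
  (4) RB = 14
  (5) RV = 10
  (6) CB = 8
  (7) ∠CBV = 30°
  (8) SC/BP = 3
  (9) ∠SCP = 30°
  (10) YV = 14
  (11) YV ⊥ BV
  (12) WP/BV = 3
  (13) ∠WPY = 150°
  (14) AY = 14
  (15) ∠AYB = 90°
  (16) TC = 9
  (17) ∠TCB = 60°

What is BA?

Step 1: By the law of cosines on triangle BVY: BY² = 12² + 14² − 2·12·14·cos(90°) = 340, so BY = 2·√85.
Step 2: By the law of cosines on triangle BYA: BA² = (2·√85)² + 14² − 2·2·√85·14·cos(90°) = 536, so BA = 2·√134.

Therefore, the length of BA = 2·√134.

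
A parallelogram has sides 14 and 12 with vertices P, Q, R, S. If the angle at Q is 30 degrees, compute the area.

Area = a * b * sin(theta)
Area = 14 * 12 * sin(30 degrees)
Area = 168 * 1/2
Area = 84

84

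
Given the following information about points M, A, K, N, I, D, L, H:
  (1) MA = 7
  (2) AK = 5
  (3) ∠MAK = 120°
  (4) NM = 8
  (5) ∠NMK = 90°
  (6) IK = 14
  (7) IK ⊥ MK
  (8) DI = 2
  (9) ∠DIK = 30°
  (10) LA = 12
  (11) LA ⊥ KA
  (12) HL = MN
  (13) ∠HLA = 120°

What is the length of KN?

Step 1: By the law of cosines on triangle KAM: KM² = 5² + 7² − 2·5·7·cos(120°) = 109, so KM = √109.
Step 2: By the law of cosines on triangle KMN: KN² = √109² + 8² − 2·√109·8·cos(90°) = 173, so KN = √173.

Therefore, the length of KN = √173.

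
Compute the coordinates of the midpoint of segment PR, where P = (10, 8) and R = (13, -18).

The midpoint is the point halfway along the segment.
Move half the horizontal distance: 10 + (13 - 10)/2 = 10 + 3/2 = 23/2
Move half the vertical distance: 8 + (-18 - 8)/2 = 8 + -26/2 = -5
Midpoint = (23/2, -5)

(23/2, -5)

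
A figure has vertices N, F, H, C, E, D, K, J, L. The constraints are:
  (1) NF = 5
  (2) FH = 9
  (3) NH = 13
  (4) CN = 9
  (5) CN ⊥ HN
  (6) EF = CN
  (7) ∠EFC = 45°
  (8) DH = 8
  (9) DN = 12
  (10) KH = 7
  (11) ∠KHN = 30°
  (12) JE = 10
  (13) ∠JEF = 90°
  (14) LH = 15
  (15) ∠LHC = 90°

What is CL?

Step 1: By the law of cosines on triangle CNH: CH² = 9² + 13² − 2·9·13·cos(90°) = 250, so CH = 5·√10.
Step 2: By the law of cosines on triangle CHL: CL² = (5·√10)² + 15² − 2·5·√10·15·cos(90°) = 475, so CL = 5·√19.

Therefore, the length of CL = 5·√19.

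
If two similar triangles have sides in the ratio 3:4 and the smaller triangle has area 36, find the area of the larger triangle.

For similar figures, the area ratio equals the square of the side ratio.
Side ratio (the smaller triangle to the larger triangle) = 3:4, so area ratio = 3^2:4^2 = 9:16.
If the area of the smaller triangle is 36, then the area of the larger triangle = 36 * (16/9) = 64.

64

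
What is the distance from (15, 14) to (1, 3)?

d = sqrt((-14)^2 + (-11)^2) = sqrt(317)

sqrt(317)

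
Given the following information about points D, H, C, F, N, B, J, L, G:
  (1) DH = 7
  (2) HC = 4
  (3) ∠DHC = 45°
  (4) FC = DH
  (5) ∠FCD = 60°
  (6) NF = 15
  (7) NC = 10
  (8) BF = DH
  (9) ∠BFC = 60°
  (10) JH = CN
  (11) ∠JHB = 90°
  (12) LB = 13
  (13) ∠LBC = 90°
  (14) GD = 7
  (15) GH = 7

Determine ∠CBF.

From the given relations: BF = DH = 7; FC = DH = 7.
Step 1: By the law of cosines on triangle BFC: BC² = 7² + 7² − 2·7·7·cos(60°) = 49, so BC = 7.
Step 2: By the inverse law of cosines on triangle CBF: cos(∠CBF) = (7² + 7² − 7²) / (2·7·7) = 49/98 = 0.5, so ∠CBF = 60°.

Therefore, the measure of angle ∠CBF = 60°.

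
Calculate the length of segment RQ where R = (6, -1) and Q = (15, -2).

The horizontal distance is |15 - 6| = 9 and the vertical distance is |-2 - -1| = 1.
By the Pythagorean theorem, d = sqrt(9^2 + 1^2) = sqrt(82).

sqrt(82)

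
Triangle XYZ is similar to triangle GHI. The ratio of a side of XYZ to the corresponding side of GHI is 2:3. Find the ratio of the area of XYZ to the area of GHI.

Area scales with the square of linear dimensions. If every length is multiplied by 2/3, then the area is multiplied by (2/3)^2 = 4/9.
The area ratio is 4:9.

4:9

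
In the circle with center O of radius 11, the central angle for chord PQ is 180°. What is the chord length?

Drop a perpendicular from the center to the chord, bisecting both the chord and the central angle.
Each half-chord = r sin(θ/2) = 11 sin(90°).
The full chord = 2 × 11 × sin(90°) = 22.

22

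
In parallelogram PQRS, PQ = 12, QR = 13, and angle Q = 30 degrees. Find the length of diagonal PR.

Using the law of cosines:
d^2 = 12^2 + 13^2 - 2(12)(13)cos(30 degrees)
d^2 = 144 + 169 - 312*sqrt(3)/2
d^2 = 313 - 156*sqrt(3)
d = sqrt(313 - 156*sqrt(3))

sqrt(313 - 156*sqrt(3))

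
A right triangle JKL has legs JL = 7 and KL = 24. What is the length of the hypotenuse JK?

JK = sqrt(7^2 + 24^2) = sqrt(625) = 25

25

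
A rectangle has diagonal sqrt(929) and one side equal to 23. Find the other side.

b = sqrt(d^2 - a^2) = sqrt(929 - 529) = sqrt(400) = 20

20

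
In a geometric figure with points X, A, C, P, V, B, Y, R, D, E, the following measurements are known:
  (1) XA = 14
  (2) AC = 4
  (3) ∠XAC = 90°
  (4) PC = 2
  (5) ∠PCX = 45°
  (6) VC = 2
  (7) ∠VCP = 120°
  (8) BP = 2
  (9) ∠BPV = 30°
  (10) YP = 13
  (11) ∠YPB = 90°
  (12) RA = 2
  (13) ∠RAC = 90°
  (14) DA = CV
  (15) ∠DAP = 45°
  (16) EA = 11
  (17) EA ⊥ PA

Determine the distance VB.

Step 1: By the law of cosines on triangle VCP: VP² = 2² + 2² − 2·2·2·cos(120°) = 12, so VP = 2·√3.
Step 2: By the law of cosines on triangle VPB: VB² = (2·√3)² + 2² − 2·2·√3·2·cos(30°) = 4, so VB = 2.

Therefore, the length of VB = 2.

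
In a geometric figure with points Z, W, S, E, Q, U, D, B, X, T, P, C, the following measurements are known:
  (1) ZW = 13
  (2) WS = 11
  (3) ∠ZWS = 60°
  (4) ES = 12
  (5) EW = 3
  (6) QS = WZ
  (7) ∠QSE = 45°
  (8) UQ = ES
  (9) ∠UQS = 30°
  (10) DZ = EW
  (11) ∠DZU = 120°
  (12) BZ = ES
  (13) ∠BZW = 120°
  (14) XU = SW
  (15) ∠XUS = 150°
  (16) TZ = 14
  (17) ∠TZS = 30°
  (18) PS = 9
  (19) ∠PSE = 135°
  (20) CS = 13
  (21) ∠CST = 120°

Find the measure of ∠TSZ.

Step 1: By the law of cosines on triangle ZWS: ZS² = 13² + 11² − 2·13·11·cos(60°) = 147, so ZS = 7·√3.
Step 2: By the law of cosines on triangle SZT: ST² = (7·√3)² + 14² − 2·7·√3·14·cos(30°) = 49, so ST = 7.
Step 3: By the inverse law of cosines on triangle TSZ: cos(∠TSZ) = (7² + (7·√3)² − 14²) / (2·7·7·√3) = 0/169.74 = 0, so ∠TSZ = 90°.

Therefore, the measure of angle ∠TSZ = 90°.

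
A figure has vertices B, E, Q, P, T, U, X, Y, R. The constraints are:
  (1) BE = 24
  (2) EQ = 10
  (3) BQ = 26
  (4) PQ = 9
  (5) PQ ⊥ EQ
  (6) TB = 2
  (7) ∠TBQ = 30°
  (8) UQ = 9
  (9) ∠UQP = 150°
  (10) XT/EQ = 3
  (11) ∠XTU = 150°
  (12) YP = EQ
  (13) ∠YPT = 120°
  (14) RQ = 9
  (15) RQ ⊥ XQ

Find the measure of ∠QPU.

Step 1: By the law of cosines on triangle PQU: PU² = 9² + 9² − 2·9·9·cos(150°) = 302.3, so PU ≈ 17.39.
Step 2: By the inverse law of cosines on triangle QPU: cos(∠QPU) = (9² + 17.39² − 9²) / (2·9·17.39) = 302.3/312.96 = 0.9659, so ∠QPU = 15°.

Therefore, the measure of angle ∠QPU = 15°.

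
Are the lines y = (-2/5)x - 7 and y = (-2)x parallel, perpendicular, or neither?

Slope of line 1: m1 = -2/5
Slope of line 2: m2 = -2
m1 != m2 and m1*m2 = 4/5 != -1. Neither.

Neither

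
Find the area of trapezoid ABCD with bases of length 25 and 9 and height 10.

A trapezoid's area equals the midsegment times the height.
The midsegment is (25 + 9) / 2 = 17.
Area = 17 * 10 = 170.

170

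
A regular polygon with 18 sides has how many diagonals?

Total line segments between 18 vertices = C(18,2) = 153.
Subtract the 18 sides: 153 - 18 = 135 diagonals.

135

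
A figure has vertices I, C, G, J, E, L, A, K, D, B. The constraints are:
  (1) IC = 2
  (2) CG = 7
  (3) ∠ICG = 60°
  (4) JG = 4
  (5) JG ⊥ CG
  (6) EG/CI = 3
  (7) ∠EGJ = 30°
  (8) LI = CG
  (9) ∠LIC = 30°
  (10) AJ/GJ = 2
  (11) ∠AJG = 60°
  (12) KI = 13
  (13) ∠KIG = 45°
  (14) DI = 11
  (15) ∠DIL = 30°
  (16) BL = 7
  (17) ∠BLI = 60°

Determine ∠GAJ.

From the given relations: AJ = 2·GJ = 2·4 = 8.
Step 1: By the law of cosines on triangle AJG: AG² = 8² + 4² − 2·8·4·cos(60°) = 48, so AG = 4·√3.
Step 2: By the inverse law of cosines on triangle GAJ: cos(∠GAJ) = ((4·√3)² + 8² − 4²) / (2·4·√3·8) = 96/110.85 = 0.866, so ∠GAJ = 30°.

Therefore, the measure of angle ∠GAJ = 30°.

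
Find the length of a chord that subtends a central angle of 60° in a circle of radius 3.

Chord = 2(3) sin(30°) = 3

3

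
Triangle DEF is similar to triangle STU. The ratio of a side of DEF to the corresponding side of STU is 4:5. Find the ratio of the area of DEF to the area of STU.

Area scales with the square of linear dimensions. If every length is multiplied by 4/5, then the area is multiplied by (4/5)^2 = 16/25.
The area ratio is 16:25.

16:25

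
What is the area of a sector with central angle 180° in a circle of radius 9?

Sector area = πr² × θ/360
= π × 9² × 1/2
= π × 81 × 1/2
= 81*pi/2

81*pi/2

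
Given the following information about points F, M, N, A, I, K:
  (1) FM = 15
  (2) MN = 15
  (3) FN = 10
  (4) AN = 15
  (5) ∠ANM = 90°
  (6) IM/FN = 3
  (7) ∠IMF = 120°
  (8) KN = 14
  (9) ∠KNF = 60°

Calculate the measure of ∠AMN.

Step 1: By the law of cosines on triangle MNA: MA² = 15² + 15² − 2·15·15·cos(90°) = 450, so MA = 15·√2.
Step 2: By the inverse law of cosines on triangle AMN: cos(∠AMN) = ((15·√2)² + 15² − 15²) / (2·15·√2·15) = 450/636.4 = 0.7071, so ∠AMN = 45°.

Therefore, the measure of angle ∠AMN = 45°.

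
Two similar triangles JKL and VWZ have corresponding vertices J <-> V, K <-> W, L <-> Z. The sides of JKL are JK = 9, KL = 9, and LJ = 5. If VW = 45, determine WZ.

k = 45/9 = 5. WZ = 5 * 9 = 45.

45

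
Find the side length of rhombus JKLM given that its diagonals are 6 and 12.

The diagonals of a rhombus bisect each other at right angles.
Half-diagonals: 6/2 = 3 and 12/2 = 6
side = sqrt(3^2 + 6^2)
side = sqrt(9 + 36)
side = sqrt(45) = 3*sqrt(5)

3*sqrt(5)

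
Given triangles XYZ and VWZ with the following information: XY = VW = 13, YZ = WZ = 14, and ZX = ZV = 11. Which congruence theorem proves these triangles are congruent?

The given information matches SSS: All three pairs of corresponding sides are equal (Side-Side-Side).

SSS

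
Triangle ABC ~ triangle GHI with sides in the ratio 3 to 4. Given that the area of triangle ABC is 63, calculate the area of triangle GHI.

For similar figures, the area ratio equals the square of the side ratio.
Side ratio (ABC to GHI) = 3:4, so area ratio = 3^2:4^2 = 9:16.
If the area of ABC is 63, then the area of GHI = 63 * (16/9) = 112.

112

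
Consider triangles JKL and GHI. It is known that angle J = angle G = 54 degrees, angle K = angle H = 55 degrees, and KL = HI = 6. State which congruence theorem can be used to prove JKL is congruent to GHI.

The given information matches AAS: Two pairs of corresponding angles and a non-included side are equal (Angle-Angle-Side).

AAS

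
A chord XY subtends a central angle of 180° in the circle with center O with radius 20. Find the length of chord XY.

Chord length = 2r sin(θ/2)
= 2 × 20 × sin(180°/2)
= 2 × 20 × sin(90°)
= 40

40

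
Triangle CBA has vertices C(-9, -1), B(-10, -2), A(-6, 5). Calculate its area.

Shoelace: Area = (1/2)|-9(-2-5) + -10(5--1) + -6(-1--2)| = (1/2)(3) = 3/2

3/2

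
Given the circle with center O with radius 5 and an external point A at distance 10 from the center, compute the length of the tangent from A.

The tangent, radius, and line from the external point to the center form a right triangle.
The right angle is where the tangent meets the radius.
By the Pythagorean theorem: tangent² + 5² = 10²
tangent² = 100 - 25 = 75
tangent = 5*sqrt(3)

5*sqrt(3)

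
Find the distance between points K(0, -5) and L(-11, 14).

The horizontal distance is |-11 - 0| = 11 and the vertical distance is |14 - -5| = 19.
By the Pythagorean theorem, d = sqrt(11^2 + 19^2) = sqrt(482).

sqrt(482)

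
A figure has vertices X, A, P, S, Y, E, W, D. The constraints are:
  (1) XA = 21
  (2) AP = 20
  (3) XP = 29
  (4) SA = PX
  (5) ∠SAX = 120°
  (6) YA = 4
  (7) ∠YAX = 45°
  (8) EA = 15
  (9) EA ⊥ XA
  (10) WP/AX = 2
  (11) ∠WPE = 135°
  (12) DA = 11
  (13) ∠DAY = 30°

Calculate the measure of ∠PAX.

Step 1: By the inverse law of cosines on triangle PAX: cos(∠PAX) = (20² + 21² − 29²) / (2·20·21) = 0/840 = 0, so ∠PAX = 90°.

Therefore, the measure of angle ∠PAX = 90°.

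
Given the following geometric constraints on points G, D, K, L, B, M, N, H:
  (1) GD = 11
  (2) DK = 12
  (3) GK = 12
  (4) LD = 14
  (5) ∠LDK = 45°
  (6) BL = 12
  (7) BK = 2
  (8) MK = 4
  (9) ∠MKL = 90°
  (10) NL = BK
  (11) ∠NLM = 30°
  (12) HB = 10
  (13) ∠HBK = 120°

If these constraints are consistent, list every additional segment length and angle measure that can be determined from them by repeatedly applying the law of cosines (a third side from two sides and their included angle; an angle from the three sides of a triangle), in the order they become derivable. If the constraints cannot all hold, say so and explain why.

The constraints are consistent. Derivable facts, in order:
After 1 step:
- KH = 2·√31
- KL ≈ 10.12
- ∠DGK = 62.72°
- ∠DKG = 54.56°
- ∠GDK = 62.72°
After 2 steps:
- LM ≈ 10.88
- ∠BHK = 8.95°
- ∠BKH = 51.05°
- ∠BKL = 158.21°
- ∠BLK = 3.55°
- ∠DKL = 78.02°
- ∠DLK = 56.98°
- ∠KBL = 18.24°
After 3 steps:
- MN ≈ 9.2
- ∠KLM = 21.57°
- ∠KML = 68.43°
After 4 steps:
- ∠LMN = 6.24°
- ∠LNM = 143.76°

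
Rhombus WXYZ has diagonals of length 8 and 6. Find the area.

Area of a rhombus = (d1 * d2) / 2
Area = (8 * 6) / 2
Area = 48 / 2
Area = 24

24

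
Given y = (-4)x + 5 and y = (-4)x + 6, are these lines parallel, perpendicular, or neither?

Slope of line 1: m1 = -4
Slope of line 2: m2 = -4
m1 = m2, so the lines are parallel.

Parallel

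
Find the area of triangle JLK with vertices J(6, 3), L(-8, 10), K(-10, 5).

Shoelace: Area = (1/2)|6(10-5) + -8(5-3) + -10(3-10)| = (1/2)(84) = 42

42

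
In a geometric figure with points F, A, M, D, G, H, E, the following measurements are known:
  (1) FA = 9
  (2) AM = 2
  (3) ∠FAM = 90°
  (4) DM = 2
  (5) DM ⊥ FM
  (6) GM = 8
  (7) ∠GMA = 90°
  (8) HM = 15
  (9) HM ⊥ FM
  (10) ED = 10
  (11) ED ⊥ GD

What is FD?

Step 1: By the law of cosines on triangle FAM: FM² = 9² + 2² − 2·9·2·cos(90°) = 85, so FM = √85.
Step 2: By the law of cosines on triangle FMD: FD² = √85² + 2² − 2·√85·2·cos(90°) = 89, so FD = √89.

Therefore, the length of FD = √89.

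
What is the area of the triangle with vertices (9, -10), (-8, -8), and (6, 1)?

Using the Shoelace formula for a triangle:
Area = (1/2)|x0(y1 - y2) + x1(y2 - y0) + x2(y0 - y1)|
Area = (1/2)|9(-8 - 1) + -8(1 - -10) + 6(-10 - -8)|
Area = (1/2)|-81 + -88 + -12|
Area = (1/2)|-181|
Area = (1/2)(181)
Area = 181/2

181/2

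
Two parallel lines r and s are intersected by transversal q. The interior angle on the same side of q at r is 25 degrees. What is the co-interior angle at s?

Co-interior angles (same-side interior) formed by parallel lines and a transversal are supplementary (sum to 180 degrees).
The given angle is 25 degrees.
The co-interior angle = 180 - 25 = 155 degrees.

155 degrees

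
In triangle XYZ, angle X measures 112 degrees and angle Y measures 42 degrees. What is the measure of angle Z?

The interior angles sum to 180°: angle Z = 180 - 112 - 42 = 26°.
The triangle is obtuse (angles 112°, 42°, 26°).

26 degrees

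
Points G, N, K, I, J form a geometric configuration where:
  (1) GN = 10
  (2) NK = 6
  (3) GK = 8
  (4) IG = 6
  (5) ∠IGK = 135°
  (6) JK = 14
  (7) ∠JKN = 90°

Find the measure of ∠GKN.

Step 1: By the inverse law of cosines on triangle GKN: cos(∠GKN) = (8² + 6² − 10²) / (2·8·6) = 0/96 = 0, so ∠GKN = 90°.

Therefore, the measure of angle ∠GKN = 90°.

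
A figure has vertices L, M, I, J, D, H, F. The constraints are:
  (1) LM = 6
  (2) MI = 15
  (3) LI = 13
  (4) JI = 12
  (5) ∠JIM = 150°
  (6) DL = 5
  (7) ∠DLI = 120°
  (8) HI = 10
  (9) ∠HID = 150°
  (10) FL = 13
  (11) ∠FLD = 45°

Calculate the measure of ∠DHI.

Step 1: By the law of cosines on triangle DLI: DI² = 5² + 13² − 2·5·13·cos(120°) = 259, so DI ≈ 16.09.
Step 2: By the law of cosines on triangle HID: HD² = 10² + 16.09² − 2·10·16.09·cos(150°) = 637.75, so HD ≈ 25.25.
Step 3: By the inverse law of cosines on triangle DHI: cos(∠DHI) = (25.25² + 10² − 16.09²) / (2·25.25·10) = 478.75/505.07 = 0.9479, so ∠DHI = 18.58°.

Therefore, the measure of angle ∠DHI = 18.58°.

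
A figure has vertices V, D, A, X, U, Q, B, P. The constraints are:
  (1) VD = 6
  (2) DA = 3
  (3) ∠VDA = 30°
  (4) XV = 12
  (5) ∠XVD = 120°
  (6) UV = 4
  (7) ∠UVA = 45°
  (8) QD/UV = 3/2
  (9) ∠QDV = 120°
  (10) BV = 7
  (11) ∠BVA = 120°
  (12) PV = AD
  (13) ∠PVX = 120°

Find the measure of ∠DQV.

From the given relations: QD = 3/2·UV = 3/2·4 = 6.
Step 1: By the law of cosines on triangle QDV: QV² = 6² + 6² − 2·6·6·cos(120°) = 108, so QV = 6·√3.
Step 2: By the inverse law of cosines on triangle DQV: cos(∠DQV) = (6² + (6·√3)² − 6²) / (2·6·6·√3) = 108/124.71 = 0.866, so ∠DQV = 30°.

Therefore, the measure of angle ∠DQV = 30°.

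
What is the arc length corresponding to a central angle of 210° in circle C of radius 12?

The full circumference is 2πr = 2π(12) = 24*pi.
The arc spans 210° out of 360°, which is a fraction of 7/12.
Arc length = 24*pi × 7/12 = 14*pi.

14*pi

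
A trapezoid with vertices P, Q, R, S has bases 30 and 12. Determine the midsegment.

midsegment = (30 + 12) / 2 = 42 / 2 = 21

21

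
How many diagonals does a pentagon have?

Each of the 5 vertices connects to 2 non-adjacent vertices via diagonals.
Total connections = 5 × 2 = 10, but each diagonal is counted twice.
Number of diagonals = 10 / 2 = 5.

5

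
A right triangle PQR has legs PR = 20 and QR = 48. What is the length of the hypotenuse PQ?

PQ = sqrt(20^2 + 48^2) = sqrt(2704) = 52

52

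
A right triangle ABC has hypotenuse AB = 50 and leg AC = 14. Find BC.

By the Pythagorean theorem: BC^2 = AB^2 - AC^2
BC^2 = 50^2 - 14^2 = 2500 - 196 = 2304
BC = sqrt(2304) = 48

48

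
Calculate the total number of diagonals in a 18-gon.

The number of diagonals in an n-gon is n(n - 3)/2.
For n = 18: 18(18 - 3)/2 = 18 × 15 / 2 = 135.

135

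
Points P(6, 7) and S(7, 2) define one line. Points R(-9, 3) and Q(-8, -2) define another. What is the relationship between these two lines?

Slope of line 1: m1 = (2 - 7)/(7 - 6) = -5/1 = -5
Slope of line 2: m2 = (-2 - 3)/(-8 - -9) = -5/1 = -5
m1 = m2, so the lines are parallel.

Parallel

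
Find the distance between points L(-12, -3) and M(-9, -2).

The horizontal distance is |-9 - -12| = 3 and the vertical distance is |-2 - -3| = 1.
By the Pythagorean theorem, d = sqrt(3^2 + 1^2) = sqrt(10).

sqrt(10)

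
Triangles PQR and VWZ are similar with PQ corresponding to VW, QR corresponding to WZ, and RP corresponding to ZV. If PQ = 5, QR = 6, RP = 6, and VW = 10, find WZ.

k = 10/5 = 2. WZ = 2 * 6 = 12.

12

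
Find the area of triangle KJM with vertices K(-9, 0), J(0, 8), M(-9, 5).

The Shoelace formula computes the area from vertex coordinates by summing cross products.
For vertices (-9,0), (0,8), (-9,5):
Signed sum = -9*8 - 0*0 + 0*5 - -9*8 + -9*0 - -9*5
= -72 + 72 + 45 = 45
Area = (1/2)|45| = 45/2.

45/2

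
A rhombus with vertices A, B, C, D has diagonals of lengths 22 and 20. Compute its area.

Area of a rhombus = (d1 * d2) / 2
Area = (22 * 20) / 2
Area = 440 / 2
Area = 220

220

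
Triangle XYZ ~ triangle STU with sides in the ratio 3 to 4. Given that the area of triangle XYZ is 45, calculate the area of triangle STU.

The ratio of areas of similar triangles = (side ratio)^2.
Side ratio = 3:4, so area ratio = 9:16.
Area of STU / Area of XYZ = 16/9
Area of STU = 45 * 16/9 = 80

80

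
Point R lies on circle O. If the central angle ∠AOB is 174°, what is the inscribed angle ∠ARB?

By the inscribed angle theorem, the inscribed angle is half the central angle.
Inscribed angle = 174° / 2 = 87°

87°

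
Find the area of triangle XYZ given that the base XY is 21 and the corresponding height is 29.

A triangle's area is half the area of a rectangle with the same base and height.
Area = (1/2) * 21 * 29 = 609/2.

609/2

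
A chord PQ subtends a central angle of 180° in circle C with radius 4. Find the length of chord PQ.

Chord length = 2r sin(θ/2)
= 2 × 4 × sin(180°/2)
= 2 × 4 × sin(90°)
= 8

8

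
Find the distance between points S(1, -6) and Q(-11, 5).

d = sqrt((-11 - 1)^2 + (5 - -6)^2)
d = sqrt(-12^2 + 11^2)
d = sqrt(144 + 121)
d = sqrt(265)

sqrt(265)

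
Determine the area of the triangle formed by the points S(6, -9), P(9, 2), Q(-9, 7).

The Shoelace formula computes the area from vertex coordinates by summing cross products.
For vertices (6,-9), (9,2), (-9,7):
Signed sum = 6*2 - 9*-9 + 9*7 - -9*2 + -9*-9 - 6*7
= 93 + 81 + 39 = 213
Area = (1/2)|213| = 213/2.

213/2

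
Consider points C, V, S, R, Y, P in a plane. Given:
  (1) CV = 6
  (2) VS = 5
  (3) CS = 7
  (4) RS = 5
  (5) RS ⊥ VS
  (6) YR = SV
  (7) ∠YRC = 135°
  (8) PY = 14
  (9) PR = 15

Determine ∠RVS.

Step 1: By the law of cosines on triangle VSR: VR² = 5² + 5² − 2·5·5·cos(90°) = 50, so VR = 5·√2.
Step 2: By the inverse law of cosines on triangle RVS: cos(∠RVS) = ((5·√2)² + 5² − 5²) / (2·5·√2·5) = 50/70.71 = 0.7071, so ∠RVS = 45°.

Therefore, the measure of angle ∠RVS = 45°.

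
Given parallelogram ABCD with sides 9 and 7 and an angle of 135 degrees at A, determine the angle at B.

Consecutive angles are supplementary: angle B = 180 - 135 = 45 degrees.

45 degrees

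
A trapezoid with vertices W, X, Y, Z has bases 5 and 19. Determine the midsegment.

The midsegment of a trapezoid = (base1 + base2) / 2
midsegment = (5 + 19) / 2
midsegment = 24 / 2
midsegment = 12

12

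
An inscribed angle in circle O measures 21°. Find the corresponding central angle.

The inscribed angle theorem states that a central angle is always twice any inscribed angle that subtends the same arc.
Since the inscribed angle is 21°, the central angle = 2 × 21° = 42°.

42°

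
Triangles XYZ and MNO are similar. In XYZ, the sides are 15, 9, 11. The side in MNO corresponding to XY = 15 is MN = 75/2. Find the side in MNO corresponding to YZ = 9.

Similar triangles have proportional sides. Setting up the proportion:
MN / XY = NO / YZ
75/2 / 15 = NO / 9
NO = 9 * 75/2 / 15 = 45/2.

45/2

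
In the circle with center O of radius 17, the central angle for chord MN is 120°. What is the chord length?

Drop a perpendicular from the center to the chord, bisecting both the chord and the central angle.
Each half-chord = r sin(θ/2) = 17 sin(60°).
The full chord = 2 × 17 × sin(60°) = 17*sqrt(3).

17*sqrt(3)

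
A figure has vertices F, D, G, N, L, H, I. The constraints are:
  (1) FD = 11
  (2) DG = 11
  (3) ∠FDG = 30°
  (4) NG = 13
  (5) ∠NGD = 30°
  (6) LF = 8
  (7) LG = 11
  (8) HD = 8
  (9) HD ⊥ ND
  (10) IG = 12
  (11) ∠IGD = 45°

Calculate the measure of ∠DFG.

Step 1: By the law of cosines on triangle FDG: FG² = 11² + 11² − 2·11·11·cos(30°) = 32.42, so FG ≈ 5.69.
Step 2: By the inverse law of cosines on triangle DFG: cos(∠DFG) = (11² + 5.69² − 11²) / (2·11·5.69) = 32.42/125.27 = 0.2588, so ∠DFG = 75°.

Therefore, the measure of angle ∠DFG = 75°.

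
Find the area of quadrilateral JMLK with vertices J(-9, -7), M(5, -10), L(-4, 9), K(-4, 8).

Shoelace: sum of cross terms = 234, Area = (1/2)|234| = 117

117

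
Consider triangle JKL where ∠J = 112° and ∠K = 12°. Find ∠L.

Let angle L = x. Then 112 + 12 + x = 180.
x = 180 - 124 = 56 degrees.

56 degrees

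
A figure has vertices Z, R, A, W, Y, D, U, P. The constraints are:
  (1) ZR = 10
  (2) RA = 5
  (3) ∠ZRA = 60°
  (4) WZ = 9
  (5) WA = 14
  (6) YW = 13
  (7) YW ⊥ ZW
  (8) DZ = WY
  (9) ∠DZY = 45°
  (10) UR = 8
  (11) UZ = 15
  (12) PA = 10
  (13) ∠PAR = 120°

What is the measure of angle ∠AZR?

Step 1: By the law of cosines on triangle ZRA: ZA² = 10² + 5² − 2·10·5·cos(60°) = 75, so ZA = 5·√3.
Step 2: By the inverse law of cosines on triangle AZR: cos(∠AZR) = ((5·√3)² + 10² − 5²) / (2·5·√3·10) = 150/173.21 = 0.866, so ∠AZR = 30°.

Therefore, the measure of angle ∠AZR = 30°.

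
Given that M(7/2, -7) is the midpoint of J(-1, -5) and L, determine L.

Using the midpoint formula: M = ((x1 + x2)/2, (y1 + y2)/2)
We know M = (7/2, -7) and J = (-1, -5)
For x: 7/2 = (-1 + x2)/2, so x2 = 2*7/2 - -1 = 8
For y: -7 = (-5 + y2)/2, so y2 = 2*-7 - -5 = -9
L = (8, -9)

(8, -9)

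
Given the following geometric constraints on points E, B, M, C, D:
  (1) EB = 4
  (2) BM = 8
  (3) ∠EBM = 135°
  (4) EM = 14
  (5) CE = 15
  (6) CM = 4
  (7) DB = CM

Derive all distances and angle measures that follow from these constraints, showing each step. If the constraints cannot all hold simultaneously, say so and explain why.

These constraints are not satisfiable: (1), (2) and (3) already determine EM: by the law of cosines EM² = 4² + 8² − 2·4·8·cos(135°) = 125.25, so EM ≈ 11.19, which contradicts (4) EM = 14. No planar figure meets all of them, so nothing further can be derived.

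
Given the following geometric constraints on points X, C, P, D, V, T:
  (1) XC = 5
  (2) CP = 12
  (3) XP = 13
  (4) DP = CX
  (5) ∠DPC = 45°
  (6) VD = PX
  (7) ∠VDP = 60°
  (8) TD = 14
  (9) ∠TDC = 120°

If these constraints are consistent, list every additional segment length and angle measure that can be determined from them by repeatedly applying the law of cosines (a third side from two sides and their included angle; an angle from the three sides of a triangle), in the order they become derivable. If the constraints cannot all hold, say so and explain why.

The constraints are consistent. Derivable facts, in order:
After 1 step:
- CD ≈ 9.17
- PV = √129
- ∠CPX = 22.62°
- ∠CXP = 67.38°
- ∠PCX = 90°
After 2 steps:
- CT ≈ 20.21
- ∠CDP = 112.33°
- ∠DCP = 22.67°
- ∠DPV = 97.59°
- ∠DVP = 22.41°
After 3 steps:
- ∠CTD = 23.14°
- ∠DCT = 36.86°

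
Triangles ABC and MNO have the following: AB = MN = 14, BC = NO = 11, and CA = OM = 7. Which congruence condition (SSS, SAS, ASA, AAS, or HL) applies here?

The given information provides:
AB = MN = 14, BC = NO = 11, and CA = OM = 7
This matches the SSS congruence theorem.
All three pairs of corresponding sides are equal (Side-Side-Side).

SSS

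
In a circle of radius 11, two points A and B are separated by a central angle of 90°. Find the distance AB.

Chord length = 2r sin(θ/2)
= 2 × 11 × sin(90°/2)
= 2 × 11 × sin(45°)
= 11*sqrt(2)

11*sqrt(2)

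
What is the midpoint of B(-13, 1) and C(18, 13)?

M = ((x₁ + x₂)/2, (y₁ + y₂)/2)
= ((-13 + 18)/2, (1 + 13)/2)
= (5/2, 14/2) = (5/2, 7)

(5/2, 7)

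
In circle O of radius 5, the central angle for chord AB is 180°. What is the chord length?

Chord = 2(5) sin(90°) = 10

10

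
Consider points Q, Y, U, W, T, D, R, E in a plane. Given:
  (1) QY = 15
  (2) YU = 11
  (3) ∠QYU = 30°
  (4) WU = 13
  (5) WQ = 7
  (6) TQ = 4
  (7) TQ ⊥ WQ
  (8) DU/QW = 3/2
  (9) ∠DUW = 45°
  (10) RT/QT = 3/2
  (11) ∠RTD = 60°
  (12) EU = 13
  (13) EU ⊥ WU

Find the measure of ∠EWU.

Step 1: By the law of cosines on triangle WUE: WE² = 13² + 13² − 2·13·13·cos(90°) = 338, so WE = 13·√2.
Step 2: By the inverse law of cosines on triangle EWU: cos(∠EWU) = ((13·√2)² + 13² − 13²) / (2·13·√2·13) = 338/478 = 0.7071, so ∠EWU = 45°.

Therefore, the measure of angle ∠EWU = 45°.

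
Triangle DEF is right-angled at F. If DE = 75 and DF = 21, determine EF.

By the Pythagorean theorem: EF^2 = DE^2 - DF^2
EF^2 = 75^2 - 21^2 = 5625 - 441 = 5184
EF = sqrt(5184) = 72

72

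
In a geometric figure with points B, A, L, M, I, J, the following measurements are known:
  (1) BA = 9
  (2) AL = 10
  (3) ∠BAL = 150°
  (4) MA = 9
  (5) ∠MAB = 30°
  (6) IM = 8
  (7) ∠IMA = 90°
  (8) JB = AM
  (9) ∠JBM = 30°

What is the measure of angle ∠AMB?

Step 1: By the law of cosines on triangle MAB: MB² = 9² + 9² − 2·9·9·cos(30°) = 21.7, so MB ≈ 4.66.
Step 2: By the inverse law of cosines on triangle AMB: cos(∠AMB) = (9² + 4.66² − 9²) / (2·9·4.66) = 21.7/83.86 = 0.2588, so ∠AMB = 75°.

Therefore, the measure of angle ∠AMB = 75°.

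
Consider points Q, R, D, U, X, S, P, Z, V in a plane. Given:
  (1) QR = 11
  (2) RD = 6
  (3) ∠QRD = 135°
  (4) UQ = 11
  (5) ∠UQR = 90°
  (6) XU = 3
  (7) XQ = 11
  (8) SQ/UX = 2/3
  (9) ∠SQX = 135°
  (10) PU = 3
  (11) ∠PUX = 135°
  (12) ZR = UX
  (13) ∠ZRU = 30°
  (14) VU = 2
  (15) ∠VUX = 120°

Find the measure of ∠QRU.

Step 1: By the law of cosines on triangle RQU: RU² = 11² + 11² − 2·11·11·cos(90°) = 242, so RU = 11·√2.
Step 2: By the inverse law of cosines on triangle QRU: cos(∠QRU) = (11² + (11·√2)² − 11²) / (2·11·11·√2) = 242/342.24 = 0.7071, so ∠QRU = 45°.

Therefore, the measure of angle ∠QRU = 45°.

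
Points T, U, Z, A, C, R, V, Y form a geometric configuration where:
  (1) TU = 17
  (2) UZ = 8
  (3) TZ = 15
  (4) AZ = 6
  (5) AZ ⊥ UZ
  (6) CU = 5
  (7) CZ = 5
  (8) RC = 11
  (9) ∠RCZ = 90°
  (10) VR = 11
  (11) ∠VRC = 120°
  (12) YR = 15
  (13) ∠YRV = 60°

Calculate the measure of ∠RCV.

Step 1: By the law of cosines on triangle CRV: CV² = 11² + 11² − 2·11·11·cos(120°) = 363, so CV = 11·√3.
Step 2: By the inverse law of cosines on triangle RCV: cos(∠RCV) = (11² + (11·√3)² − 11²) / (2·11·11·√3) = 363/419.16 = 0.866, so ∠RCV = 30°.

Therefore, the measure of angle ∠RCV = 30°.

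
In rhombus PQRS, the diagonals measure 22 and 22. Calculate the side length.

The diagonals of a rhombus bisect each other at right angles.
Half-diagonals: 22/2 = 11 and 22/2 = 11
side = sqrt(11^2 + 11^2)
side = sqrt(121 + 121)
side = sqrt(242) = 11*sqrt(2)

11*sqrt(2)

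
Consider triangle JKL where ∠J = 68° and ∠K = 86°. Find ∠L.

The interior angles sum to 180°: angle L = 180 - 68 - 86 = 26°.
The triangle is acute (angles 68°, 86°, 26°).

26 degrees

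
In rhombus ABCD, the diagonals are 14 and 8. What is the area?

The diagonals of a rhombus divide it into four right triangles.
Each triangle has legs 14/ 2 = 7 and 8/2 = 4, so each has area (1/2)*7*4 = 14.
Four such triangles give total area = (d1 * d2) / 2 = 56.

56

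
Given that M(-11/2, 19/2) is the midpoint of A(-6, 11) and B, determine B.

Using the midpoint formula: M = ((x1 + x2)/2, (y1 + y2)/2)
We know M = (-11/2, 19/2) and A = (-6, 11)
For x: -11/2 = (-6 + x2)/2, so x2 = 2*-11/2 - -6 = -5
For y: 19/2 = (11 + y2)/2, so y2 = 2*19/2 - 11 = 8
B = (-5, 8)

(-5, 8)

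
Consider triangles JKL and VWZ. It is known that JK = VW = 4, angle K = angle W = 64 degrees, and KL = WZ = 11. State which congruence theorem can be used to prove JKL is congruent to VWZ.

The given information matches SAS: Two pairs of corresponding sides and the included angle are equal (Side-Angle-Side).

SAS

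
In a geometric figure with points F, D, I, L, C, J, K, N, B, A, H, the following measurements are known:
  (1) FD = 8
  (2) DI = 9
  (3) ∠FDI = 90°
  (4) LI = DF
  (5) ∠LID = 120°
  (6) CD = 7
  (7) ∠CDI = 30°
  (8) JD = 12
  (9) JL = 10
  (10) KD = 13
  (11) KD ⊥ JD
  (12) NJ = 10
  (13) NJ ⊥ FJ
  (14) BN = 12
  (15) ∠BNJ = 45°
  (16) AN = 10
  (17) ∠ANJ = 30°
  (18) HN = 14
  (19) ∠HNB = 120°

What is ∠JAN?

Step 1: By the law of cosines on triangle ANJ: AJ² = 10² + 10² − 2·10·10·cos(30°) = 26.79, so AJ ≈ 5.18.
Step 2: By the inverse law of cosines on triangle JAN: cos(∠JAN) = (5.18² + 10² − 10²) / (2·5.18·10) = 26.79/103.53 = 0.2588, so ∠JAN = 75°.

Therefore, the measure of angle ∠JAN = 75°.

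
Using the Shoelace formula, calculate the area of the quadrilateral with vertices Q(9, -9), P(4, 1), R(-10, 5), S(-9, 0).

The Shoelace formula works by pairing each vertex with the next (cycling back to the first).
For each pair, compute x_i*y_(i+1) - x_(i+1)*y_i:
  (9*1 - 4*-9) = 45
  (4*5 - -10*1) = 30
  (-10*0 - -9*5) = 45
  (-9*-9 - 9*0) = 81
Taking half the absolute value of the total: Area = (1/2)(201) = 201/2.

201/2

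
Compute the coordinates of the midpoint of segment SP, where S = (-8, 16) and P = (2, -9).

The midpoint is the point halfway along the segment.
Move half the horizontal distance: -8 + (2 - -8)/2 = -8 + 10/2 = -3
Move half the vertical distance: 16 + (-9 - 16)/2 = 16 + -25/2 = 7/2
Midpoint = (-3, 7/2)

(-3, 7/2)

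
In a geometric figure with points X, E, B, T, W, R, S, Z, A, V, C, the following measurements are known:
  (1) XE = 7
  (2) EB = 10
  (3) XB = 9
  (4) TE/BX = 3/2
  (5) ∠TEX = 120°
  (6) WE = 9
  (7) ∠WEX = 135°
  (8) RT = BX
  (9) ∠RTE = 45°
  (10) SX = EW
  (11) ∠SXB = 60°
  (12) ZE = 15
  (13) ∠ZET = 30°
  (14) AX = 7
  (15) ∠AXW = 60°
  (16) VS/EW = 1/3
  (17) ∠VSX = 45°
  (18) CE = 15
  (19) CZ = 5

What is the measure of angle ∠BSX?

From the given relations: SX = EW = 9.
Step 1: By the law of cosines on triangle SXB: SB² = 9² + 9² − 2·9·9·cos(60°) = 81, so SB = 9.
Step 2: By the inverse law of cosines on triangle BSX: cos(∠BSX) = (9² + 9² − 9²) / (2·9·9) = 81/162 = 0.5, so ∠BSX = 60°.

Therefore, the measure of angle ∠BSX = 60°.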